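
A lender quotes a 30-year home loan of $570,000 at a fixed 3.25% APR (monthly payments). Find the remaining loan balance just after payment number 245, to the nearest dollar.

$244,844

With monthly rate i = 3.25%/12 = 0.0027083, the balance after k of n payments is P · [(1+i)^n − (1+i)^k] / [(1+i)^n − 1].
(1+0.0027083)^360 = 2.64767545 and (1+0.0027083)^245 = 1.93991613, so the balance is 570,000 × (2.64767545 − 1.93991613) / (2.64767545 − 1) = $244,843.61.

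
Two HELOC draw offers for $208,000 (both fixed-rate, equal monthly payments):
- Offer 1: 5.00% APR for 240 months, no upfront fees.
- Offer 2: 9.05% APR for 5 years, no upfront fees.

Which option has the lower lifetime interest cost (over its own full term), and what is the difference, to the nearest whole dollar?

Offer 2 by $70,083

Offer 1: at 5.00% the monthly rate is 0.0041667, so the payment is 208,000 × 0.0041667 / (1 − 1.0041667^−240) = $1,372.71.
Total interest on Offer 1 = 240 × $1,372.71 − $208,000 = $121,450.40.
Offer 2: monthly rate = 9.05%/12 = 0.0075417; payment = 208,000 × 0.0075417 / (1 − (1+0.0075417)^−60) = $4,322.79.
Total interest on Offer 2 = 60 × $4,322.79 − $208,000 = $51,367.40.
Offer 2 is lower by $70,083.00.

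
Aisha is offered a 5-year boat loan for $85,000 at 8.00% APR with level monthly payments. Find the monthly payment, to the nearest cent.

$1,723.49

Monthly rate = 8%/12 = 0.0066667; payment = 85,000 × 0.0066667 / (1 − (1+0.0066667)^−60) = $1,723.49.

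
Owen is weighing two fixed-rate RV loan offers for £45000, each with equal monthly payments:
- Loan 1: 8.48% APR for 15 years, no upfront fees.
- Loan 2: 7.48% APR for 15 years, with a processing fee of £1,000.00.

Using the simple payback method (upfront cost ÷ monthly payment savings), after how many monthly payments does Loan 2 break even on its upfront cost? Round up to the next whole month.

Loan 1: monthly rate = 8.48%/12 = 0.0070667; payment = 45,000 × 0.0070667 / (1 − (1+0.0070667)^−180) = £442.61.
Loan 2: monthly rate = 7.48%/12 = 0.0062333; payment = 45,000 × 0.0062333 / (1 − (1+0.0062333)^−180) = £416.64.
Monthly savings = £442.61 − £416.64 = £25.97.
Break-even = £1,000.00 / £25.97 = 38.51 → 39 months.

39 months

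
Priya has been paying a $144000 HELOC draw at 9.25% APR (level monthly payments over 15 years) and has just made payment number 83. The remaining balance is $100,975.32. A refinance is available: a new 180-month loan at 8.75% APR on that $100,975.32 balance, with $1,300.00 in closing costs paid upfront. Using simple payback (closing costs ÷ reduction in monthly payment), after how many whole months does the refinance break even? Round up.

Current payment = 144,000 × 9.25%/12 / (1 − (1+0.0077083)^−180) = $1,482.04.
Refinanced payment = 100,975.32 × 0.0072917 / (1 − (1+0.0072917)^−180) = $1,009.20.
Monthly savings = $1,482.04 − $1,009.20 = $472.84.
Break-even = $1,300.00 / $472.84 = 2.75 → 3 months.

3 months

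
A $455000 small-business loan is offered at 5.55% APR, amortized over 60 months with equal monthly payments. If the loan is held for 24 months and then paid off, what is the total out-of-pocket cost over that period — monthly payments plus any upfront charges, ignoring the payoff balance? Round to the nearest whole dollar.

At 5.55% the monthly rate is 0.0046250, so the payment is 455,000 × 0.0046250 / (1 − 1.0046250^−60) = $8,701.53.
Total outlay = 24 × $8,701.53 = $208,836.72.

$208,837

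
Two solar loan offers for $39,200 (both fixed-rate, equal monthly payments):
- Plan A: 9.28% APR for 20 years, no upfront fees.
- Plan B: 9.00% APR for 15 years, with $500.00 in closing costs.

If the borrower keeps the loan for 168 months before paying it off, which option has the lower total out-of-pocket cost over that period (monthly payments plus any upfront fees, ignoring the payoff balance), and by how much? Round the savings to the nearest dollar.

Plan A by $6,852

Plan A: at 9.28% the monthly rate is 0.0077333, so the payment is 39,200 × 0.0077333 / (1 − 1.0077333^−240) = $359.78.
Plan B: monthly rate = 9%/12 = 0.0075000; payment = 39,200 × 0.0075000 / (1 − (1+0.0075000)^−180) = $397.59.
Over 168 months: Plan A costs 168 × $359.78 = $60,443.04; Plan B costs 168 × $397.59 + $500.00 = $67,295.12.
Plan A is cheaper by $67,295.12 − $60,443.04 = $6,852.08.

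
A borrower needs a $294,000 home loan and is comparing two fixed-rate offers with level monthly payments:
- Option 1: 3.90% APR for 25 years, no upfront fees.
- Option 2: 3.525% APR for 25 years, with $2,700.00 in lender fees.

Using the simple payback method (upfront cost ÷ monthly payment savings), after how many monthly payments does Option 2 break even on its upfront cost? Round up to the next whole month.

46 months

Option 1: at 3.90% the monthly rate is 0.0032500, so the payment is 294,000 × 0.0032500 / (1 − 1.0032500^−300) = $1,535.65.
Option 2: at 3.525% the monthly rate is 0.0029375, so the payment is 294,000 × 0.0029375 / (1 − 1.0029375^−300) = $1,475.78.
Monthly savings = $1,535.65 − $1,475.78 = $59.87.
Break-even = $2,700.00 / $59.87 = 45.10 → 46 months.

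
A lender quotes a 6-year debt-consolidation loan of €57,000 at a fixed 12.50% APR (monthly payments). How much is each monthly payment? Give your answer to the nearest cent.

€1,129.24

At 12.50% the monthly rate is 0.0104167, so the payment is 57,000 × 0.0104167 / (1 − 1.0104167^−72) = €1,129.24.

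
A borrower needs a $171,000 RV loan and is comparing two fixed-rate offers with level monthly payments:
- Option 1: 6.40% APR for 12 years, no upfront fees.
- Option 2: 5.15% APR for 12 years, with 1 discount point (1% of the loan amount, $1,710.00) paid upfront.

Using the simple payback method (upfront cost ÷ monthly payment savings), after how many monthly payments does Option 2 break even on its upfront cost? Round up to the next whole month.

Option 1: monthly rate = 6.4%/12 = 0.0053333; payment = 171,000 × 0.0053333 / (1 − (1+0.0053333)^−144) = $1,704.32.
Option 2: at 5.15% the monthly rate is 0.0042917, so the payment is 171,000 × 0.0042917 / (1 − 1.0042917^−144) = $1,594.46.
Monthly savings = $1,704.32 − $1,594.46 = $109.86.
Break-even = $1,710.00 / $109.86 = 15.57 → 16 months.

16 months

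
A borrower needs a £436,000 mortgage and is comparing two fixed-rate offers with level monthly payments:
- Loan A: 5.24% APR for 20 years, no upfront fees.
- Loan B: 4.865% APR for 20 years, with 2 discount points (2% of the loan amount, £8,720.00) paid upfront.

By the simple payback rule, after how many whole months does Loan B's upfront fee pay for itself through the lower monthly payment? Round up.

97 months

Loan A: monthly rate = 5.24%/12 = 0.0043667; payment = 436,000 × 0.0043667 / (1 − (1+0.0043667)^−240) = £2,935.53.
Loan B: at 4.865% the monthly rate is 0.0040542, so the payment is 436,000 × 0.0040542 / (1 − 1.0040542^−240) = £2,844.99.
Monthly savings = £2,935.53 − £2,844.99 = £90.54.
Break-even = £8,720.00 / £90.54 = 96.31 → 97 months.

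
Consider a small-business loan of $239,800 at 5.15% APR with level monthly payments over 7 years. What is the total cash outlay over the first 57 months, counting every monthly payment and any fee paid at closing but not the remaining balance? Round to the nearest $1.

$194,156

At 5.15% the monthly rate is 0.0042917, so the payment is 239,800 × 0.0042917 / (1 − 1.0042917^−84) = $3,406.24.
Total outlay = 57 × $3,406.24 = $194,155.68.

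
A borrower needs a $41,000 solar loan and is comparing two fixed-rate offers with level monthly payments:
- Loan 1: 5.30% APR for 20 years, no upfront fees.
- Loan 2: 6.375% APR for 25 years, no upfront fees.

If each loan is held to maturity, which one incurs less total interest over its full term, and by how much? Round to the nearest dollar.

Loan 1 by $15,511

Loan 1: monthly rate = 5.3%/12 = 0.0044167; payment = 41,000 × 0.0044167 / (1 − (1+0.0044167)^−240) = $277.42.
Total interest on Loan 1 = 240 × $277.42 − $41,000 = $25,580.80.
Loan 2: at 6.375% the monthly rate is 0.0053125, so the payment is 41,000 × 0.0053125 / (1 − 1.0053125^−300) = $273.64.
Total interest on Loan 2 = 300 × $273.64 − $41,000 = $41,092.00.
Loan 1 is lower by $15,511.20.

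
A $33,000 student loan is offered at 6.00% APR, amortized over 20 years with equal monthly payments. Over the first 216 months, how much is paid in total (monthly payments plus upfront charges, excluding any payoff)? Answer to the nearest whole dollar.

At 6.00% the monthly rate is 0.0050000, so the payment is 33,000 × 0.0050000 / (1 − 1.0050000^−240) = $236.42.
Total outlay = 216 × $236.42 = $51,066.72.

$51,067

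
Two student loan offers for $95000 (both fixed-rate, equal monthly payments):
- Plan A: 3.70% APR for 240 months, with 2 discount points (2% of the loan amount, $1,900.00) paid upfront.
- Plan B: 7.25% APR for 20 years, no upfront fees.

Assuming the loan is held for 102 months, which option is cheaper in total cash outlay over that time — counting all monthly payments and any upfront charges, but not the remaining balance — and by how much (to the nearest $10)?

Plan A by $17,490

Plan A: monthly rate = 3.7%/12 = 0.0030833; payment = 95,000 × 0.0030833 / (1 − (1+0.0030833)^−240) = $560.78.
Plan B: at 7.25% the monthly rate is 0.0060417, so the payment is 95,000 × 0.0060417 / (1 − 1.0060417^−240) = $750.86.
Over 102 months: Plan A costs 102 × $560.78 + $1,900.00 = $59,099.56; Plan B costs 102 × $750.86 = $76,587.72.
Plan A is cheaper by $76,587.72 − $59,099.56 = $17,488.16.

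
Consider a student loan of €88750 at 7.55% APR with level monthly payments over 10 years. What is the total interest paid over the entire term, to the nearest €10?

€37,950

Monthly rate = 7.55%/12 = 0.0062917; payment = 88,750 × 0.0062917 / (1 − (1+0.0062917)^−120) = €1,055.80.
Total paid = 120 × €1,055.80 = €126,696.00; interest = €126,696.00 − €88,750 = €37,946.00.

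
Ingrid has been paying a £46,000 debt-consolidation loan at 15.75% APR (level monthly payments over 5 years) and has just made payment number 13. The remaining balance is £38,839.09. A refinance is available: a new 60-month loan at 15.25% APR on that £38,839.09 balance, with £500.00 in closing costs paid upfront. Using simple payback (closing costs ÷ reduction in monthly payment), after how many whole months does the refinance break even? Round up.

3 months

Current payment = 46,000 × 15.75%/12 / (1 − (1+0.0131250)^−60) = £1,112.53.
Refinanced payment = 38,839.09 × 0.0127083 / (1 − (1+0.0127083)^−60) = £929.08.
Monthly savings = £1,112.53 − £929.08 = £183.45.
Break-even = £500.00 / £183.45 = 2.73 → 3 months.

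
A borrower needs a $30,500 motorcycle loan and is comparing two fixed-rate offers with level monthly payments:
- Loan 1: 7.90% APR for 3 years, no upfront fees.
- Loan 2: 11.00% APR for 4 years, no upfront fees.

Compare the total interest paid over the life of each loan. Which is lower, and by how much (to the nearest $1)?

Loan 1: monthly rate = 7.9%/12 = 0.0065833; payment = 30,500 × 0.0065833 / (1 − (1+0.0065833)^−36) = $954.35.
Total interest on Loan 1 = 36 × $954.35 − $30,500 = $3,856.60.
Loan 2: at 11.00% the monthly rate is 0.0091667, so the payment is 30,500 × 0.0091667 / (1 − 1.0091667^−48) = $788.29.
Total interest on Loan 2 = 48 × $788.29 − $30,500 = $7,337.92.
Loan 1 is lower by $3,481.32.

Loan 1 by $3,481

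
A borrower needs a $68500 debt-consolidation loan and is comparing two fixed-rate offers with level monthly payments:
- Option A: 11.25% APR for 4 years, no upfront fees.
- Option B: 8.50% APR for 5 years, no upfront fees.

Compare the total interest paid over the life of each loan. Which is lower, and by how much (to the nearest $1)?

Option B by $1,057

Option A: at 11.25% the monthly rate is 0.0093750, so the payment is 68,500 × 0.0093750 / (1 − 1.0093750^−48) = $1,778.75.
Total interest on Option A = 48 × $1,778.75 − $68,500 = $16,880.00.
Option B: monthly rate = 8.5%/12 = 0.0070833; payment = 68,500 × 0.0070833 / (1 − (1+0.0070833)^−60) = $1,405.38.
Total interest on Option B = 60 × $1,405.38 − $68,500 = $15,822.80.
Option B is lower by $1,057.20.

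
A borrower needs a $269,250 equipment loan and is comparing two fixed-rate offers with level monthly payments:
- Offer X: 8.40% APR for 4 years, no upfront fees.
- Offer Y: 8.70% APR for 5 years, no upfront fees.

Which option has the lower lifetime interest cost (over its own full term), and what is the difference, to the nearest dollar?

Offer X by $15,059

Offer X: monthly rate = 8.4%/12 = 0.0070000; payment = 269,250 × 0.0070000 / (1 − (1+0.0070000)^−48) = $6,623.85.
Total interest on Offer X = 48 × $6,623.85 − $269,250 = $48,694.80.
Offer Y: monthly rate = 8.7%/12 = 0.0072500; payment = 269,250 × 0.0072500 / (1 − (1+0.0072500)^−60) = $5,550.07.
Total interest on Offer Y = 60 × $5,550.07 − $269,250 = $63,754.20.
Offer X is lower by $15,059.40.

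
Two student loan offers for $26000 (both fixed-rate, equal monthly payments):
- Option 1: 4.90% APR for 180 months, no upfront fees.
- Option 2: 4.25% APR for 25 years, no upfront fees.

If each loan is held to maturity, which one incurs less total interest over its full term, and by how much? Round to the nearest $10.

Option 1 by $5,490

Option 1: monthly rate = 4.9%/12 = 0.0040833; payment = 26,000 × 0.0040833 / (1 − (1+0.0040833)^−180) = $204.25.
Total interest on Option 1 = 180 × $204.25 − $26,000 = $10,765.00.
Option 2: monthly rate = 4.25%/12 = 0.0035417; payment = 26,000 × 0.0035417 / (1 − (1+0.0035417)^−300) = $140.85.
Total interest on Option 2 = 300 × $140.85 − $26,000 = $16,255.00.
Option 1 is lower by $5,490.00.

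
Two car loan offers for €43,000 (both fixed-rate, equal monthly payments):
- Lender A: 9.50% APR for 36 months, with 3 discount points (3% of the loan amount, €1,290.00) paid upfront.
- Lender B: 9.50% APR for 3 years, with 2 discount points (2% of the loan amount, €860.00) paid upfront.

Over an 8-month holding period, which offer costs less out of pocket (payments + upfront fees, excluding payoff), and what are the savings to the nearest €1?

Lender B by €430

Lender A: monthly rate = 9.5%/12 = 0.0079167; payment = 43,000 × 0.0079167 / (1 − (1+0.0079167)^−36) = €1,377.42.
Lender B: monthly rate = 9.5%/12 = 0.0079167; payment = 43,000 × 0.0079167 / (1 − (1+0.0079167)^−36) = €1,377.42.
Over 8 months: Lender A costs 8 × €1,377.42 + €1,290.00 = €12,309.36; Lender B costs 8 × €1,377.42 + €860.00 = €11,879.36.
Lender B is cheaper by €12,309.36 − €11,879.36 = €430.00.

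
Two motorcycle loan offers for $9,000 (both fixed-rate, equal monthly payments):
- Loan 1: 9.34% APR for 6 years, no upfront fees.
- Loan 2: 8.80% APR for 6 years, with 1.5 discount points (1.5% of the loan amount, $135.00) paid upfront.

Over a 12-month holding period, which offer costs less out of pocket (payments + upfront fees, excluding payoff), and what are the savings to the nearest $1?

Loan 1 by $106

Loan 1: at 9.34% the monthly rate is 0.0077833, so the payment is 9,000 × 0.0077833 / (1 − 1.0077833^−72) = $163.75.
Loan 2: monthly rate = 8.8%/12 = 0.0073333; payment = 9,000 × 0.0073333 / (1 − (1+0.0073333)^−72) = $161.34.
Over 12 months: Loan 1 costs 12 × $163.75 = $1,965.00; Loan 2 costs 12 × $161.34 + $135.00 = $2,071.08.
Loan 1 is cheaper by $2,071.08 − $1,965.00 = $106.08.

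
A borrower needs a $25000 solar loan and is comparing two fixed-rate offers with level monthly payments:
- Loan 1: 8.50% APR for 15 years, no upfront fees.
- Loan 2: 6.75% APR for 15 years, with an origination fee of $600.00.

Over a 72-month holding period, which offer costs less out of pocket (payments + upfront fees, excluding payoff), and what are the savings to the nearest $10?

Loan 1: at 8.50% the monthly rate is 0.0070833, so the payment is 25,000 × 0.0070833 / (1 − 1.0070833^−180) = $246.18.
Loan 2: at 6.75% the monthly rate is 0.0056250, so the payment is 25,000 × 0.0056250 / (1 − 1.0056250^−180) = $221.23.
Over 72 months: Loan 1 costs 72 × $246.18 = $17,724.96; Loan 2 costs 72 × $221.23 + $600.00 = $16,528.56.
Loan 2 is cheaper by $17,724.96 − $16,528.56 = $1,196.40.

Loan 2 by $1,200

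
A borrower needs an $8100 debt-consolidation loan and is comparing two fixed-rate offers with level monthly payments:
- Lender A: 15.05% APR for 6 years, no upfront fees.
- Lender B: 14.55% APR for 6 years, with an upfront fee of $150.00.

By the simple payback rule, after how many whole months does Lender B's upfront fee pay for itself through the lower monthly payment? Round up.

Lender A: monthly rate = 15.05%/12 = 0.0125417; payment = 8,100 × 0.0125417 / (1 − (1+0.0125417)^−72) = $171.49.
Lender B: at 14.55% the monthly rate is 0.0121250, so the payment is 8,100 × 0.0121250 / (1 − 1.0121250^−72) = $169.30.
Monthly savings = $171.49 − $169.30 = $2.19.
Break-even = $150.00 / $2.19 = 68.49 → 69 months.

69 months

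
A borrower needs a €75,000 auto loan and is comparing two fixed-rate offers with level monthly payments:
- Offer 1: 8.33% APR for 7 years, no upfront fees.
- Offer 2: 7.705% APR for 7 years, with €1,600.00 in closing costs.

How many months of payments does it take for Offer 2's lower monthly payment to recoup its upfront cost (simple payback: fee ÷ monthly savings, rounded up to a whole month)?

69 months

Offer 1: at 8.33% the monthly rate is 0.0069417, so the payment is 75,000 × 0.0069417 / (1 − 1.0069417^−84) = €1,181.33.
Offer 2: monthly rate = 7.705%/12 = 0.0064208; payment = 75,000 × 0.0064208 / (1 − (1+0.0064208)^−84) = €1,157.97.
Monthly savings = €1,181.33 − €1,157.97 = €23.36.
Break-even = €1,600.00 / €23.36 = 68.49 → 69 months.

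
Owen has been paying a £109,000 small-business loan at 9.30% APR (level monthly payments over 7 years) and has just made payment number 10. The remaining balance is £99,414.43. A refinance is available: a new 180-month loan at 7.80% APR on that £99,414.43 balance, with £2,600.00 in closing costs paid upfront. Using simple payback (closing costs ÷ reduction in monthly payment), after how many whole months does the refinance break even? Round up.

Current payment = 109,000 × 9.3%/12 / (1 − (1+0.0077500)^−84) = £1,770.35.
Refinanced payment = 99,414.43 × 0.0065000 / (1 − (1+0.0065000)^−180) = £938.61.
Monthly savings = £1,770.35 − £938.61 = £831.74.
Break-even = £2,600.00 / £831.74 = 3.13 → 4 months.

4 months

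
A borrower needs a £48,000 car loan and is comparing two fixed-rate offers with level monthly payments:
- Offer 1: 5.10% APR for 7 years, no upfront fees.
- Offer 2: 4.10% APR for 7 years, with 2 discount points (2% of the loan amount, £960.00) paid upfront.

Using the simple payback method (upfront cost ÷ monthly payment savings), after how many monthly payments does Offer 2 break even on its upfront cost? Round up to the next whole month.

43 months

Offer 1: at 5.10% the monthly rate is 0.0042500, so the payment is 48,000 × 0.0042500 / (1 − 1.0042500^−84) = £680.69.
Offer 2: at 4.10% the monthly rate is 0.0034167, so the payment is 48,000 × 0.0034167 / (1 − 1.0034167^−84) = £658.31.
Monthly savings = £680.69 − £658.31 = £22.38.
Break-even = £960.00 / £22.38 = 42.90 → 43 months.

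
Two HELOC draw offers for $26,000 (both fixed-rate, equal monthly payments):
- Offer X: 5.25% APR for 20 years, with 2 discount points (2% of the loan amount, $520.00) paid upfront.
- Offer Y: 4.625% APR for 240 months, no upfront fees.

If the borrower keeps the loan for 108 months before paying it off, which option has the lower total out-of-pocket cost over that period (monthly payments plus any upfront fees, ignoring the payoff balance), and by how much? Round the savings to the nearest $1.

Offer Y by $1,487

Offer X: at 5.25% the monthly rate is 0.0043750, so the payment is 26,000 × 0.0043750 / (1 − 1.0043750^−240) = $175.20.
Offer Y: at 4.625% the monthly rate is 0.0038542, so the payment is 26,000 × 0.0038542 / (1 − 1.0038542^−240) = $166.25.
Over 108 months: Offer X costs 108 × $175.20 + $520.00 = $19,441.60; Offer Y costs 108 × $166.25 = $17,955.00.
Offer Y is cheaper by $19,441.60 − $17,955.00 = $1,486.60.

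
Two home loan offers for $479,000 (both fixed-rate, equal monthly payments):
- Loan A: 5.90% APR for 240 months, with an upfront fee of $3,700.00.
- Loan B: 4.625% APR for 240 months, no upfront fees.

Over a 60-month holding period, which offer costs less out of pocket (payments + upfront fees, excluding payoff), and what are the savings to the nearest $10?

Loan B by $24,180

Loan A: monthly rate = 5.9%/12 = 0.0049167; payment = 479,000 × 0.0049167 / (1 − (1+0.0049167)^−240) = $3,404.13.
Loan B: monthly rate = 4.625%/12 = 0.0038542; payment = 479,000 × 0.0038542 / (1 − (1+0.0038542)^−240) = $3,062.81.
Over 60 months: Loan A costs 60 × $3,404.13 + $3,700.00 = $207,947.80; Loan B costs 60 × $3,062.81 = $183,768.60.
Loan B is cheaper by $207,947.80 − $183,768.60 = $24,179.20.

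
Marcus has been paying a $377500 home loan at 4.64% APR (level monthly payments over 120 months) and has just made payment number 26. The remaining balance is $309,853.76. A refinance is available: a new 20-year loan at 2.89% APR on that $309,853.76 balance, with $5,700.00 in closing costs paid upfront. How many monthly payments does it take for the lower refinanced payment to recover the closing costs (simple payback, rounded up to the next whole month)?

3 months

Current payment = 377,500 × 4.64%/12 / (1 − (1+0.0038667)^−120) = $3,937.88.
Refinanced payment = 309,853.76 × 0.0024083 / (1 − (1+0.0024083)^−240) = $1,701.43.
Monthly savings = $3,937.88 − $1,701.43 = $2,236.45.
Break-even = $5,700.00 / $2,236.45 = 2.55 → 3 months.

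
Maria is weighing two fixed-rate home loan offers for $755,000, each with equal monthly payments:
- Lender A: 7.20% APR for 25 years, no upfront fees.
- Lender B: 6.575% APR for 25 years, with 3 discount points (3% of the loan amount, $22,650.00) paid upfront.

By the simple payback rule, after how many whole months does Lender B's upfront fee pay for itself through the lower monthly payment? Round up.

76 months

Lender A: at 7.20% the monthly rate is 0.0060000, so the payment is 755,000 × 0.0060000 / (1 − 1.0060000^−300) = $5,432.89.
Lender B: at 6.575% the monthly rate is 0.0054792, so the payment is 755,000 × 0.0054792 / (1 − 1.0054792^−300) = $5,133.25.
Monthly savings = $5,432.89 − $5,133.25 = $299.64.
Break-even = $22,650.00 / $299.64 = 75.59 → 76 months.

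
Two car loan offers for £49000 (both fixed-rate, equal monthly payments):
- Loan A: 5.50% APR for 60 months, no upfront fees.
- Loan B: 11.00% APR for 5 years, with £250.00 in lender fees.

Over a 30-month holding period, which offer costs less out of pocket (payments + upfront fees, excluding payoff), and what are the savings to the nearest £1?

Loan A by £4,133

Loan A: at 5.50% the monthly rate is 0.0045833, so the payment is 49,000 × 0.0045833 / (1 − 1.0045833^−60) = £935.96.
Loan B: at 11.00% the monthly rate is 0.0091667, so the payment is 49,000 × 0.0091667 / (1 − 1.0091667^−60) = £1,065.38.
Over 30 months: Loan A costs 30 × £935.96 = £28,078.80; Loan B costs 30 × £1,065.38 + £250.00 = £32,211.40.
Loan A is cheaper by £32,211.40 − £28,078.80 = £4,132.60.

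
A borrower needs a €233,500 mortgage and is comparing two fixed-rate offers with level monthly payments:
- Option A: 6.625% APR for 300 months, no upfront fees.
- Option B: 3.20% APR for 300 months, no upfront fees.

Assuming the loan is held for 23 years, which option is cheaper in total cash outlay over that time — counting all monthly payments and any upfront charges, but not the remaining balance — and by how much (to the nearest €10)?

Option B by €127,830

Option A: monthly rate = 6.625%/12 = 0.0055208; payment = 233,500 × 0.0055208 / (1 − (1+0.0055208)^−300) = €1,594.90.
Option B: monthly rate = 3.2%/12 = 0.0026667; payment = 233,500 × 0.0026667 / (1 − (1+0.0026667)^−300) = €1,131.73.
Over 276 months: Option A costs 276 × €1,594.90 = €440,192.40; Option B costs 276 × €1,131.73 = €312,357.48.
Option B is cheaper by €440,192.40 − €312,357.48 = €127,834.92.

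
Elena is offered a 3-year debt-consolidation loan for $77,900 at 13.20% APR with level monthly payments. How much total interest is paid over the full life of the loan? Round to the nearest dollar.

Monthly rate = 13.2%/12 = 0.0110000; payment = 77,900 × 0.0110000 / (1 − (1+0.0110000)^−36) = $2,632.27.
Total paid = 36 × $2,632.27 = $94,761.72; interest = $94,761.72 − $77,900 = $16,861.72.

$16,862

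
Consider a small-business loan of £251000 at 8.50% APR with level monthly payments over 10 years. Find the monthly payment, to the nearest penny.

Monthly rate = 8.5%/12 = 0.0070833; payment = 251,000 × 0.0070833 / (1 − (1+0.0070833)^−120) = £3,112.04.

£3,112.04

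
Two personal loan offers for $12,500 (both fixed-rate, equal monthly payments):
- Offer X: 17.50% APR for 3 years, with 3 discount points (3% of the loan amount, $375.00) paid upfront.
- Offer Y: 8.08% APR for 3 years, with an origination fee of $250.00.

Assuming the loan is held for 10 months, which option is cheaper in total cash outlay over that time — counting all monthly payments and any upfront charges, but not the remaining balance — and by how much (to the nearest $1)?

Offer Y by $691

Offer X: at 17.50% the monthly rate is 0.0145833, so the payment is 12,500 × 0.0145833 / (1 − 1.0145833^−36) = $448.78.
Offer Y: at 8.08% the monthly rate is 0.0067333, so the payment is 12,500 × 0.0067333 / (1 − 1.0067333^−36) = $392.17.
Over 10 months: Offer X costs 10 × $448.78 + $375.00 = $4,862.80; Offer Y costs 10 × $392.17 + $250.00 = $4,171.70.
Offer Y is cheaper by $4,862.80 − $4,171.70 = $691.10.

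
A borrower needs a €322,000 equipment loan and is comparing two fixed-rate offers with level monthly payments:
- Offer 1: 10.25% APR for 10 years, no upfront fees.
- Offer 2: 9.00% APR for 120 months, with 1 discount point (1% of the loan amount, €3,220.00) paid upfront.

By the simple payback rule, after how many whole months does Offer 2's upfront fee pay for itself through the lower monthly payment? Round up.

Offer 1: monthly rate = 10.25%/12 = 0.0085417; payment = 322,000 × 0.0085417 / (1 − (1+0.0085417)^−120) = €4,299.96.
Offer 2: at 9.00% the monthly rate is 0.0075000, so the payment is 322,000 × 0.0075000 / (1 − 1.0075000^−120) = €4,078.96.
Monthly savings = €4,299.96 − €4,078.96 = €221.00.
Break-even = €3,220.00 / €221.00 = 14.57 → 15 months.

15 months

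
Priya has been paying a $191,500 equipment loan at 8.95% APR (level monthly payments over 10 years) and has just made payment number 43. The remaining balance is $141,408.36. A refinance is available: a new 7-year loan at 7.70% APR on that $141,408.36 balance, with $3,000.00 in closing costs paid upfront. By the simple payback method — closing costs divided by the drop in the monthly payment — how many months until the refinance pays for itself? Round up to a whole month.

Current payment = 191,500 × 8.95%/12 / (1 − (1+0.0074583)^−120) = $2,420.66.
Refinanced payment = 141,408.36 × 0.0064167 / (1 − (1+0.0064167)^−84) = $2,182.94.
Monthly savings = $2,420.66 − $2,182.94 = $237.72.
Break-even = $3,000.00 / $237.72 = 12.62 → 13 months.

13 months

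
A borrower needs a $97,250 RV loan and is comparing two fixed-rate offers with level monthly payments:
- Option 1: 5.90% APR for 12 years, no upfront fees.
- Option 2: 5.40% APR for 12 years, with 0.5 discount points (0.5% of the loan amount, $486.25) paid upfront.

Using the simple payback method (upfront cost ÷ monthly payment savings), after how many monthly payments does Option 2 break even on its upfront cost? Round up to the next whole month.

20 months

Option 1: at 5.90% the monthly rate is 0.0049167, so the payment is 97,250 × 0.0049167 / (1 − 1.0049167^−144) = $943.99.
Option 2: monthly rate = 5.4%/12 = 0.0045000; payment = 97,250 × 0.0045000 / (1 − (1+0.0045000)^−144) = $919.09.
Monthly savings = $943.99 − $919.09 = $24.90.
Break-even = $486.25 / $24.90 = 19.53 → 20 months.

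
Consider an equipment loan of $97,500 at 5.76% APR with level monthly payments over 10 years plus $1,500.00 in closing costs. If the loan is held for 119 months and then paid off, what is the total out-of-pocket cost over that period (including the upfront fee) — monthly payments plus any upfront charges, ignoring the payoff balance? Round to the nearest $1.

Monthly rate = 5.76%/12 = 0.0048000; payment = 97,500 × 0.0048000 / (1 − (1+0.0048000)^−120) = $1,070.74.
Total outlay = 119 × $1,070.74 + $1,500.00 = $128,918.06.

$128,918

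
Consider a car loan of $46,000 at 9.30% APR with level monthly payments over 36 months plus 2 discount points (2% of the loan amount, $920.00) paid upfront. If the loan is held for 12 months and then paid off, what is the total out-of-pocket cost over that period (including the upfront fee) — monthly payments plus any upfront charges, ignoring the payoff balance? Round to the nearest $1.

$18,551

At 9.30% the monthly rate is 0.0077500, so the payment is 46,000 × 0.0077500 / (1 − 1.0077500^−36) = $1,469.22.
Total outlay = 12 × $1,469.22 + $920.00 = $18,550.64.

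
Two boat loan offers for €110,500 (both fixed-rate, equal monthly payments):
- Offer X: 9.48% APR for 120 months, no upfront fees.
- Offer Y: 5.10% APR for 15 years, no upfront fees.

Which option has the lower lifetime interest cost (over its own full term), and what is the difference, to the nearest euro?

Offer X: monthly rate = 9.48%/12 = 0.0079000; payment = 110,500 × 0.0079000 / (1 − (1+0.0079000)^−120) = €1,428.63.
Total interest on Offer X = 120 × €1,428.63 − €110,500 = €60,935.60.
Offer Y: at 5.10% the monthly rate is 0.0042500, so the payment is 110,500 × 0.0042500 / (1 − 1.0042500^−180) = €879.59.
Total interest on Offer Y = 180 × €879.59 − €110,500 = €47,826.20.
Offer Y is lower by €13,109.40.

Offer Y by €13,109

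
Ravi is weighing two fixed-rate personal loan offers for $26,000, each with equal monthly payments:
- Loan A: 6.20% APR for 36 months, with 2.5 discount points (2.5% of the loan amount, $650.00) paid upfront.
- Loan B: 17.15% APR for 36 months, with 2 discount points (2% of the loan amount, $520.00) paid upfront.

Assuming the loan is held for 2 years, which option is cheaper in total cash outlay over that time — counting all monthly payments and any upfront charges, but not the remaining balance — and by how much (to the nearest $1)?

Loan A by $3,124

Loan A: at 6.20% the monthly rate is 0.0051667, so the payment is 26,000 × 0.0051667 / (1 − 1.0051667^−36) = $793.33.
Loan B: at 17.15% the monthly rate is 0.0142917, so the payment is 26,000 × 0.0142917 / (1 − 1.0142917^−36) = $928.91.
Over 24 months: Loan A costs 24 × $793.33 + $650.00 = $19,689.92; Loan B costs 24 × $928.91 + $520.00 = $22,813.84.
Loan A is cheaper by $22,813.84 − $19,689.92 = $3,123.92.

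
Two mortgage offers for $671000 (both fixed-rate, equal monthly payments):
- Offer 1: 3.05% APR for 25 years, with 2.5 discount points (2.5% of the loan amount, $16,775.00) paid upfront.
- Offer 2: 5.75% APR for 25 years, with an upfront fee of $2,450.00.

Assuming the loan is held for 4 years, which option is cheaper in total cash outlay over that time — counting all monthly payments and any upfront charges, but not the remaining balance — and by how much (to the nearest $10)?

Offer 1 by $34,720

Offer 1: monthly rate = 3.05%/12 = 0.0025417; payment = 671,000 × 0.0025417 / (1 − (1+0.0025417)^−300) = $3,199.44.
Offer 2: at 5.75% the monthly rate is 0.0047917, so the payment is 671,000 × 0.0047917 / (1 − 1.0047917^−300) = $4,221.30.
Over 48 months: Offer 1 costs 48 × $3,199.44 + $16,775.00 = $170,348.12; Offer 2 costs 48 × $4,221.30 + $2,450.00 = $205,072.40.
Offer 1 is cheaper by $205,072.40 − $170,348.12 = $34,724.28.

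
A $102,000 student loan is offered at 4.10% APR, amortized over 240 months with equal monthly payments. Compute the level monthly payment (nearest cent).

Monthly rate = 4.1%/12 = 0.0034167; payment = 102,000 × 0.0034167 / (1 − (1+0.0034167)^−240) = $623.49.

$623.49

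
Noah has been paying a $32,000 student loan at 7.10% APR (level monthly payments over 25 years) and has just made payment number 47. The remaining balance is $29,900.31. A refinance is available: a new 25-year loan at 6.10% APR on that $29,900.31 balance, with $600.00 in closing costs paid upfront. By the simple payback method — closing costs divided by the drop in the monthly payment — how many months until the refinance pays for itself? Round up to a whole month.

Current payment = 32,000 × 7.1%/12 / (1 − (1+0.0059167)^−300) = $228.21.
Refinanced payment = 29,900.31 × 0.0050833 / (1 − (1+0.0050833)^−300) = $194.48.
Monthly savings = $228.21 − $194.48 = $33.73.
Break-even = $600.00 / $33.73 = 17.79 → 18 months.

18 months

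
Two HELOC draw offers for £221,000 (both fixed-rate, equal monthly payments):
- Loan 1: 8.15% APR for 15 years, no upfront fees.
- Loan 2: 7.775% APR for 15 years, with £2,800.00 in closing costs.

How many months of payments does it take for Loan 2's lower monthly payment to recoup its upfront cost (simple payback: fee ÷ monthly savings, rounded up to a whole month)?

59 months

Loan 1: monthly rate = 8.15%/12 = 0.0067917; payment = 221,000 × 0.0067917 / (1 − (1+0.0067917)^−180) = £2,131.17.
Loan 2: at 7.775% the monthly rate is 0.0064792, so the payment is 221,000 × 0.0064792 / (1 − 1.0064792^−180) = £2,083.39.
Monthly savings = £2,131.17 − £2,083.39 = £47.78.
Break-even = £2,800.00 / £47.78 = 58.60 → 59 months.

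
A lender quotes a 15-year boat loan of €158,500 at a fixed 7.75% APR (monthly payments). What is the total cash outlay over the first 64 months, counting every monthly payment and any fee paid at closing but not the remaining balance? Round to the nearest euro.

€95,483

At 7.75% the monthly rate is 0.0064583, so the payment is 158,500 × 0.0064583 / (1 − 1.0064583^−180) = €1,491.92.
Total outlay = 64 × €1,491.92 = €95,482.88.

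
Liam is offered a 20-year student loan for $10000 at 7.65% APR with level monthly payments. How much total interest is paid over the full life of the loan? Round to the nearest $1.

Monthly rate = 7.65%/12 = 0.0063750; payment = 10,000 × 0.0063750 / (1 − (1+0.0063750)^−240) = $81.48.
Total paid = 240 × $81.48 = $19,555.20; interest = $19,555.20 − $10,000 = $9,555.20.

$9,555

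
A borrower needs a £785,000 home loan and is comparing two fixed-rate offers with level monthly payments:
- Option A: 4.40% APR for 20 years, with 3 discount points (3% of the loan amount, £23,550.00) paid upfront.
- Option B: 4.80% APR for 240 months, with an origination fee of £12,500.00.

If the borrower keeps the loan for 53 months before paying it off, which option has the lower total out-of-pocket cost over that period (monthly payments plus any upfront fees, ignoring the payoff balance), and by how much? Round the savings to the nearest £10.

Option B by £2,020

Option A: at 4.40% the monthly rate is 0.0036667, so the payment is 785,000 × 0.0036667 / (1 − 1.0036667^−240) = £4,924.02.
Option B: at 4.80% the monthly rate is 0.0040000, so the payment is 785,000 × 0.0040000 / (1 − 1.0040000^−240) = £5,094.32.
Over 53 months: Option A costs 53 × £4,924.02 + £23,550.00 = £284,523.06; Option B costs 53 × £5,094.32 + £12,500.00 = £282,498.96.
Option B is cheaper by £284,523.06 − £282,498.96 = £2,024.10.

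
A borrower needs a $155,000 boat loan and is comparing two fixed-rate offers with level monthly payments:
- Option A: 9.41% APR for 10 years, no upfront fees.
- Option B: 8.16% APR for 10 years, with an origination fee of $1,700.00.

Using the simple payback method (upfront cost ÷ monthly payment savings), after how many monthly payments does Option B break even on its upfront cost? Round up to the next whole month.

17 months

Option A: at 9.41% the monthly rate is 0.0078417, so the payment is 155,000 × 0.0078417 / (1 − 1.0078417^−120) = $1,998.03.
Option B: at 8.16% the monthly rate is 0.0068000, so the payment is 155,000 × 0.0068000 / (1 − 1.0068000^−120) = $1,893.71.
Monthly savings = $1,998.03 − $1,893.71 = $104.32.
Break-even = $1,700.00 / $104.32 = 16.30 → 17 months.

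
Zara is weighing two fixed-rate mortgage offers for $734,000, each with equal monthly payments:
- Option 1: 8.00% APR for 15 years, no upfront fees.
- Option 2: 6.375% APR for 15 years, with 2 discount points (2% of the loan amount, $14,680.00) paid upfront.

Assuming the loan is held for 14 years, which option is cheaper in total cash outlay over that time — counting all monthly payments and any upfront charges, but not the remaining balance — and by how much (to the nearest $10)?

Option 2 by $98,030

Option 1: monthly rate = 8%/12 = 0.0066667; payment = 734,000 × 0.0066667 / (1 − (1+0.0066667)^−180) = $7,014.49.
Option 2: at 6.375% the monthly rate is 0.0053125, so the payment is 734,000 × 0.0053125 / (1 − 1.0053125^−180) = $6,343.60.
Over 168 months: Option 1 costs 168 × $7,014.49 = $1,178,434.32; Option 2 costs 168 × $6,343.60 + $14,680.00 = $1,080,404.80.
Option 2 is cheaper by $1,178,434.32 − $1,080,404.80 = $98,029.52.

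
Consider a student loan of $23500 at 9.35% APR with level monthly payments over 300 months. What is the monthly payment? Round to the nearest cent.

Monthly rate = 9.35%/12 = 0.0077917; payment = 23,500 × 0.0077917 / (1 − (1+0.0077917)^−300) = $202.87.

$202.87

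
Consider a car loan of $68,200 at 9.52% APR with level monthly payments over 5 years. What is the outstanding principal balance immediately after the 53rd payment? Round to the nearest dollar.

With monthly rate i = 9.52%/12 = 0.0079333, the balance after k of n payments is P · [(1+i)^n − (1+i)^k] / [(1+i)^n − 1].
(1+0.0079333)^60 = 1.60660265 and (1+0.0079333)^53 = 1.52014783, so the balance is 68,200 × (1.60660265 − 1.52014783) / (1.60660265 − 1) = $9,720.07.

$9,720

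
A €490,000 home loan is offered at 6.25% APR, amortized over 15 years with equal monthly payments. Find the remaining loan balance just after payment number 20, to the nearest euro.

With monthly rate i = 6.25%/12 = 0.0052083, the balance after k of n payments is P · [(1+i)^n − (1+i)^k] / [(1+i)^n − 1].
(1+0.0052083)^180 = 2.54738422 and (1+0.0052083)^20 = 1.10948544, so the balance is 490,000 × (2.54738422 − 1.10948544) / (2.54738422 − 1) = €455,329.97.

€455,330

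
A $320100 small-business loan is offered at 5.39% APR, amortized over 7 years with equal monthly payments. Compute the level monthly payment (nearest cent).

$4,583.16

Monthly rate = 5.39%/12 = 0.0044917; payment = 320,100 × 0.0044917 / (1 − (1+0.0044917)^−84) = $4,583.16.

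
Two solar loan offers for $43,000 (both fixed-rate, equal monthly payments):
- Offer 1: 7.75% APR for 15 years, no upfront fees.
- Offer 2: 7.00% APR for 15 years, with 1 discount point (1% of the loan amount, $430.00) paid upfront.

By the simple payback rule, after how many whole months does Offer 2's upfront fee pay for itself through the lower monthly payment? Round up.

24 months

Offer 1: monthly rate = 7.75%/12 = 0.0064583; payment = 43,000 × 0.0064583 / (1 − (1+0.0064583)^−180) = $404.75.
Offer 2: monthly rate = 7%/12 = 0.0058333; payment = 43,000 × 0.0058333 / (1 − (1+0.0058333)^−180) = $386.50.
Monthly savings = $404.75 − $386.50 = $18.25.
Break-even = $430.00 / $18.25 = 23.56 → 24 months.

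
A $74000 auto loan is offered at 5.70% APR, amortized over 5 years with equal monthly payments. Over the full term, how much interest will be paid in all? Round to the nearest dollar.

At 5.70% the monthly rate is 0.0047500, so the payment is 74,000 × 0.0047500 / (1 − 1.0047500^−60) = $1,420.33.
Total paid = 60 × $1,420.33 = $85,219.80; interest = $85,219.80 − $74,000 = $11,219.80.

$11,220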